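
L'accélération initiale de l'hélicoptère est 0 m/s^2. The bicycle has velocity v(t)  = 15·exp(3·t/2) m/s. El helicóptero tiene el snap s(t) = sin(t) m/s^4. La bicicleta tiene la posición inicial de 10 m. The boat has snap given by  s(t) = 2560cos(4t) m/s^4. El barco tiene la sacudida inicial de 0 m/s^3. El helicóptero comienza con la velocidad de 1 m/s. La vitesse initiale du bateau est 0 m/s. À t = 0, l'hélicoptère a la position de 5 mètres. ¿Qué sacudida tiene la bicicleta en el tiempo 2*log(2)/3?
Partiendo de la velocidad v(t) = 15·exp(3·t/2), tomamos 2 derivadas. La derivada de la velocidad da la aceleración: a(t) = 45·exp(3·t/2)/2. La derivada de la aceleración da la sacudida: j(t) = 135·exp(3·t/2)/4. De la ecuación de la sacudida j(t) = 135·exp(3·t/2)/4, sustituimos t = 2*log(2)/3 para obtener j = 135/2.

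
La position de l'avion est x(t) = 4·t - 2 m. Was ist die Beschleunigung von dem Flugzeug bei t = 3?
Um dies zu lösen, müssen wir 2 Ableitungen unserer Gleichung für die Position x(t) = 4·t - 2 nehmen. Durch Ableiten von der Position erhalten wir die Geschwindigkeit: v(t) = 4. Die Ableitung von der Geschwindigkeit ergibt die Beschleunigung: a(t) = 0. Aus der Gleichung für die Beschleunigung a(t) = 0, setzen wir t = 3 ein und erhalten a = 0.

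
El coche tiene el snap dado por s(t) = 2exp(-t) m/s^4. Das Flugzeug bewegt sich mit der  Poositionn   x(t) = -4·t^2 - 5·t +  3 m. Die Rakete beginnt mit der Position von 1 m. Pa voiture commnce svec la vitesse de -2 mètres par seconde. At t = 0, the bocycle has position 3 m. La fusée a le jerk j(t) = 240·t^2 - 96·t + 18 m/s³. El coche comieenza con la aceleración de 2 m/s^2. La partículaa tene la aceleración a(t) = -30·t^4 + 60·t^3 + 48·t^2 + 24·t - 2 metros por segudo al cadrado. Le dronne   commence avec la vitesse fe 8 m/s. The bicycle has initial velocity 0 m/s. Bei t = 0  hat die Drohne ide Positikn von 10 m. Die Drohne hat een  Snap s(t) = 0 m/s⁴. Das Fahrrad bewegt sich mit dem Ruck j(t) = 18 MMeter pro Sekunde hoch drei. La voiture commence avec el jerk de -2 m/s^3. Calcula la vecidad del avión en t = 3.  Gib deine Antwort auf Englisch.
Starting from position x(t) = -4·t^2 - 5·t + 3, we take 1 derivative. The derivative of position gives velocity: v(t) = -8·t - 5. Using v(t) = -8·t - 5 and substituting t = 3, we find v = -29.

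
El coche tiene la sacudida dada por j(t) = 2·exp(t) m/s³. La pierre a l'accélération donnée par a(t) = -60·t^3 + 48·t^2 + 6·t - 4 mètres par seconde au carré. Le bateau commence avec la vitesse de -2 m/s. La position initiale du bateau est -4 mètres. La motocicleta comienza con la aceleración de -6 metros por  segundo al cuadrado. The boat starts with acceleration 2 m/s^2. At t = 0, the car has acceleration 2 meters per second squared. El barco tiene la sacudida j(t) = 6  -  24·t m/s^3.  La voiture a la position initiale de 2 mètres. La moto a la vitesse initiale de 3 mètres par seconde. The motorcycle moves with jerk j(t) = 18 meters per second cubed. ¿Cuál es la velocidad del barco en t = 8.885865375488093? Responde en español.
Partiendo de la sacudida j(t) = 6 - 24·t, tomamos 2 antiderivadas. La integral de la sacudida, con a(0) = 2, da la aceleración: a(t) = -12·t^2 + 6·t + 2. Integrando la aceleración y usando la condición inicial v(0) = -2, obtenemos v(t) = -4·t^3 + 3·t^2 + 2·t - 2. De la ecuación de la velocidad v(t) = -4·t^3 + 3·t^2 + 2·t - 2, sustituimos t = 8.885865375488093 para obtener v = -2553.81454156514.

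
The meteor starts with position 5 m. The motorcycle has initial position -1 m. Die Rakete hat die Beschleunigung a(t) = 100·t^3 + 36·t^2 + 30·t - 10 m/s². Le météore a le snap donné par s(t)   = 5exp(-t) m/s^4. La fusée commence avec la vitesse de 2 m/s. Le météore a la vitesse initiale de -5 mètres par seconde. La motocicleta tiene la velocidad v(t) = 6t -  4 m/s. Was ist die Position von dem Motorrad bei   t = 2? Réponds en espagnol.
Debemos encontrar la antiderivada de nuestra ecuación de la velocidad v(t) = 6·t - 4 1 vez. Integrando la velocidad y usando la condición inicial x(0) = -1, obtenemos x(t) = 3·t^2 - 4·t - 1. De la ecuación de la posición x(t) = 3·t^2 - 4·t - 1, sustituimos t = 2 para obtener x = 3.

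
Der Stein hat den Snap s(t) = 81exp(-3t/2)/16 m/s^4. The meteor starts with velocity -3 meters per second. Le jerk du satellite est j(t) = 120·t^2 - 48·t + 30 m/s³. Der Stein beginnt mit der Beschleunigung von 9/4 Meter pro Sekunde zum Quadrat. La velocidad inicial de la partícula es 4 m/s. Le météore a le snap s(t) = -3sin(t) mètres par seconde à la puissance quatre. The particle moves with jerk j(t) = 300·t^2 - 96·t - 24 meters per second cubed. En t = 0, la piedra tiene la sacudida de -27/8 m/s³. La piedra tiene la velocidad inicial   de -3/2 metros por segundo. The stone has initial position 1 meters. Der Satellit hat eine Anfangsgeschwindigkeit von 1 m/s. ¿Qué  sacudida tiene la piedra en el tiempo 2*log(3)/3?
Partiendo del snap s(t) = 81·exp(-3·t/2)/16, tomamos 1 integral. Integrando el snap y usando la condición inicial j(0) = -27/8, obtenemos j(t) = -27·exp(-3·t/2)/8. De la ecuación de la sacudida j(t) = -27·exp(-3·t/2)/8, sustituimos t = 2*log(3)/3 para obtener j = -9/8.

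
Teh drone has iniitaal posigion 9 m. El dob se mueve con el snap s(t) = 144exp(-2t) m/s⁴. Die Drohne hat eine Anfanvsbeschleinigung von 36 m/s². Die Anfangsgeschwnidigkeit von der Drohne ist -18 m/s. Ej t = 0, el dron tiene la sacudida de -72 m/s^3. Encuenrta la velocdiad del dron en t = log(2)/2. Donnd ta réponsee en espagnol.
Para resolver esto, necesitamos tomar 3 antiderivadas de nuestra ecuación del snap s(t) = 144·exp(-2·t). La antiderivada del snap es la sacudida. Usando j(0) = -72, obtenemos j(t) = -72·exp(-2·t). La integral de la sacudida, con a(0) = 36, da la aceleración: a(t) = 36·exp(-2·t). La integral de la aceleración, con v(0) = -18, da la velocidad: v(t) = -18·exp(-2·t). Tenemos la velocidad v(t) = -18·exp(-2·t). Sustituyendo t = log(2)/2: v(log(2)/2) = -9.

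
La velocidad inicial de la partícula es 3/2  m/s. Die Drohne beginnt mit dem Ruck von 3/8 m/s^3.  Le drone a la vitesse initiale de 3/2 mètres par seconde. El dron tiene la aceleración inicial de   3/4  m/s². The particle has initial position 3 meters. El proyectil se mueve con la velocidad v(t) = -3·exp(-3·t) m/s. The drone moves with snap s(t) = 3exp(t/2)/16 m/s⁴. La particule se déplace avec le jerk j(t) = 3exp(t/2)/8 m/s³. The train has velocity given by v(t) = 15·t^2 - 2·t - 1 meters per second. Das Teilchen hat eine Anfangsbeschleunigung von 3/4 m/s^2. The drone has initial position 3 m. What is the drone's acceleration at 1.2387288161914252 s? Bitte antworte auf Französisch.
Nous devons trouver la primitive de notre équation du snap s(t) = 3·exp(t/2)/16 2 fois. En prenant ∫s(t)dt et en appliquant j(0) = 3/8, nous trouvons j(t) = 3·exp(t/2)/8. L'intégrale du jerk est l'accélération. En utilisant a(0) = 3/4, nous obtenons a(t) = 3·exp(t/2)/4. De l'équation de l'accélération a(t) = 3·exp(t/2)/4, nous substituons t = 1.2387288161914252 pour obtenir a = 1.39331017322618.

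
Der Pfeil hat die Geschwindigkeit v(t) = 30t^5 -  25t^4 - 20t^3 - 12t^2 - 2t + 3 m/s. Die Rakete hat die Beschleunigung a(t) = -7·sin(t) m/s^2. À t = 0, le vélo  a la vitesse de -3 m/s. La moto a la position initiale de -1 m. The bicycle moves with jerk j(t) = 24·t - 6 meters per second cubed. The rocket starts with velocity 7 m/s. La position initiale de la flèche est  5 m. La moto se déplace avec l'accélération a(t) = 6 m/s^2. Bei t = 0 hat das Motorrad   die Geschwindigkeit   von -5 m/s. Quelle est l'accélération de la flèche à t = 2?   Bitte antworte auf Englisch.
Starting from velocity v(t) = 30·t^5 - 25·t^4 - 20·t^3 - 12·t^2 - 2·t + 3, we take 1 derivative. Taking d/dt of v(t), we find a(t) = 150·t^4 - 100·t^3 - 60·t^2 - 24·t - 2. Using a(t) = 150·t^4 - 100·t^3 - 60·t^2 - 24·t - 2 and substituting t = 2, we find a = 1310.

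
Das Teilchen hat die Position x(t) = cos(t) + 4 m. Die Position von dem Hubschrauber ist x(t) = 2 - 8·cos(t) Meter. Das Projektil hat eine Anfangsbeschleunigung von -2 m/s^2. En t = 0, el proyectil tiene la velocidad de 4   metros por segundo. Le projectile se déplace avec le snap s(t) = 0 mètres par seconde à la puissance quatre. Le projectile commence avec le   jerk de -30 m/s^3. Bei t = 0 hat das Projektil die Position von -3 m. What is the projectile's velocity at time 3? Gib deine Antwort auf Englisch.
Starting from snap s(t) = 0, we take 3 antiderivatives. The integral of snap, with j(0) = -30, gives jerk: j(t) = -30. The antiderivative of jerk is acceleration. Using a(0) = -2, we get a(t) = -30·t - 2. The antiderivative of acceleration is velocity. Using v(0) = 4, we get v(t) = -15·t^2 - 2·t + 4. We have velocity v(t) = -15·t^2 - 2·t + 4. Substituting t = 3: v(3) = -137.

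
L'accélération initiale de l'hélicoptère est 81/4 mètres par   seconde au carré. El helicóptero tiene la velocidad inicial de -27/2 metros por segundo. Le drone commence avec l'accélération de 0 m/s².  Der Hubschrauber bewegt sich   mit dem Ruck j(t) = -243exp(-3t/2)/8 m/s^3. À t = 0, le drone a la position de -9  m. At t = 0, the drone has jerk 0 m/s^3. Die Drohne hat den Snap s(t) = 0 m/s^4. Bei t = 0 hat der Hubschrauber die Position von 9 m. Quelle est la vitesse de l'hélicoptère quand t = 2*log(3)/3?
Nous devons intégrer notre équation du jerk j(t) = -243·exp(-3·t/2)/8 2 fois. La primitive du jerk, avec a(0) = 81/4, donne l'accélération: a(t) = 81·exp(-3·t/2)/4. L'intégrale de l'accélération est la vitesse. En utilisant v(0) = -27/2, nous obtenons v(t) = -27·exp(-3·t/2)/2. Nous avons la vitesse v(t) = -27·exp(-3·t/2)/2. En substituant t = 2*log(3)/3: v(2*log(3)/3) = -9/2.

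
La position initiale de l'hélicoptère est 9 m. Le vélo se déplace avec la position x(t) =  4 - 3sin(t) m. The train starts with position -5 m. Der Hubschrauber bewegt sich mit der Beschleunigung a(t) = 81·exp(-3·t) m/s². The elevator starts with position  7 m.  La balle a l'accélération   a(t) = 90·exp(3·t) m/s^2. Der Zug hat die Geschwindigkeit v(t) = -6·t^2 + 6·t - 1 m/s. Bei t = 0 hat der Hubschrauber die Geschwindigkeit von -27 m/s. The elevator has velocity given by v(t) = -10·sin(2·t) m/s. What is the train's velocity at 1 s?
Using v(t) = -6·t^2 + 6·t - 1 and substituting t = 1, we find v = -1.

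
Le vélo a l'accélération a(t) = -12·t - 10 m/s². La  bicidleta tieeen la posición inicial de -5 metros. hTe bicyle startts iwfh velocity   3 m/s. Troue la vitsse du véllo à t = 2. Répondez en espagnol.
Partiendo de la aceleración a(t) = -12·t - 10, tomamos 1 antiderivada. Tomando ∫a(t)dt y aplicando v(0) = 3, encontramos v(t) = -6·t^2 - 10·t + 3. Usando v(t) = -6·t^2 - 10·t + 3 y sustituyendo t = 2, encontramos v = -41.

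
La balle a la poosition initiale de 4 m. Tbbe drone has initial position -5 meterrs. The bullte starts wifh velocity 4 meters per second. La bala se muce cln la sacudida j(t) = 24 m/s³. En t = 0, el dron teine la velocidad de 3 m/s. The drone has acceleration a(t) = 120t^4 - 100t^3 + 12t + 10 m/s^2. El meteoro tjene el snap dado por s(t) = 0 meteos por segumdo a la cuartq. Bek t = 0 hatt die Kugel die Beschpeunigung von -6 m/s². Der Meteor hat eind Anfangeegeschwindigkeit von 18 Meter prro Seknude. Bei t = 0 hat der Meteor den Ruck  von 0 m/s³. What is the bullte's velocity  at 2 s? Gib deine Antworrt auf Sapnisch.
Partiendo de la sacudida j(t) = 24, tomamos 2 antiderivadas. Integrando la sacudida y usando la condición inicial a(0) = -6, obtenemos a(t) = 24·t - 6. Integrando la aceleración y usando la condición inicial v(0) = 4, obtenemos v(t) = 12·t^2 - 6·t + 4. De la ecuación de la velocidad v(t) = 12·t^2 - 6·t + 4, sustituimos t = 2 para obtener v = 40.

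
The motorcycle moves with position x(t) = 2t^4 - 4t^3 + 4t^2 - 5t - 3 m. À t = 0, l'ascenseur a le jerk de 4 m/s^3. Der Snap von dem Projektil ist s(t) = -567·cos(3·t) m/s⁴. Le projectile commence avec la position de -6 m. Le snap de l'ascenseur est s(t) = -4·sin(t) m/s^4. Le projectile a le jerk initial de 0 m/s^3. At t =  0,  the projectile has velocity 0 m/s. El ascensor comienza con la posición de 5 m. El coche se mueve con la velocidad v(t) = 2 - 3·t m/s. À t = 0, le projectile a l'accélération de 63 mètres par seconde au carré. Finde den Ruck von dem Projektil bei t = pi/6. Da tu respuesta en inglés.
To find the answer, we compute 1 antiderivative of s(t) = -567·cos(3·t). The integral of snap is jerk. Using j(0) = 0, we get j(t) = -189·sin(3·t). Using j(t) = -189·sin(3·t) and substituting t = pi/6, we find j = -189.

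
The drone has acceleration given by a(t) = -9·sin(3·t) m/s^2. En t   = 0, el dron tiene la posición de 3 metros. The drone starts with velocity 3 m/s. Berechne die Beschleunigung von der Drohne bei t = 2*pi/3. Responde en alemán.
Mit a(t) = -9·sin(3·t) und Einsetzen von t = 2*pi/3, finden wir a = 0.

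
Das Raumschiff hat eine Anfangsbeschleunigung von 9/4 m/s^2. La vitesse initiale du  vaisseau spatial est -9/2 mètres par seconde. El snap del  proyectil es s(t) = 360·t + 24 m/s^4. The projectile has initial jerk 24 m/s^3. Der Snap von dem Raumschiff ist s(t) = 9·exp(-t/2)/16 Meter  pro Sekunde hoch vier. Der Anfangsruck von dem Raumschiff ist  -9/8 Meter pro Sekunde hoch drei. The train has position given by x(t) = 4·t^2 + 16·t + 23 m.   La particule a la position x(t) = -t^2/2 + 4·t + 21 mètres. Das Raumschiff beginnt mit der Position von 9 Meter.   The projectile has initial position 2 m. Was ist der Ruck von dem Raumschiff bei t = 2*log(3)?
Um dies zu lösen, müssen wir 1 Stammfunktion unserer Gleichung für den Snap s(t) = 9·exp(-t/2)/16 finden. Durch Integration von dem Snap und Verwendung der Anfangsbedingung j(0) = -9/8, erhalten wir j(t) = -9·exp(-t/2)/8. Aus der Gleichung für den Ruck j(t) = -9·exp(-t/2)/8, setzen wir t = 2*log(3) ein und erhalten j = -3/8.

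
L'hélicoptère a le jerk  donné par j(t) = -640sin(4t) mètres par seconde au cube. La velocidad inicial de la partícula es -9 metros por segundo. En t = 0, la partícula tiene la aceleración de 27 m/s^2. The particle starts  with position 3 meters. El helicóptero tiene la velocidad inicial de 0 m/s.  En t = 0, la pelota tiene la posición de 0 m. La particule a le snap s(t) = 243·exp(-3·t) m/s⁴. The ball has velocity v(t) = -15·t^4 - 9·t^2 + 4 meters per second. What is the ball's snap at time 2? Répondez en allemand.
Um dies zu lösen, müssen wir 3 Ableitungen unserer Gleichung für die Geschwindigkeit v(t) = -15·t^4 - 9·t^2 + 4 nehmen. Durch Ableiten von der Geschwindigkeit erhalten wir die Beschleunigung: a(t) = -60·t^3 - 18·t. Mit d/dt von a(t) finden wir j(t) = -180·t^2 - 18. Durch Ableiten von dem Ruck erhalten wir den Snap: s(t) = -360·t. Mit s(t) = -360·t und Einsetzen von t = 2, finden wir s = -720.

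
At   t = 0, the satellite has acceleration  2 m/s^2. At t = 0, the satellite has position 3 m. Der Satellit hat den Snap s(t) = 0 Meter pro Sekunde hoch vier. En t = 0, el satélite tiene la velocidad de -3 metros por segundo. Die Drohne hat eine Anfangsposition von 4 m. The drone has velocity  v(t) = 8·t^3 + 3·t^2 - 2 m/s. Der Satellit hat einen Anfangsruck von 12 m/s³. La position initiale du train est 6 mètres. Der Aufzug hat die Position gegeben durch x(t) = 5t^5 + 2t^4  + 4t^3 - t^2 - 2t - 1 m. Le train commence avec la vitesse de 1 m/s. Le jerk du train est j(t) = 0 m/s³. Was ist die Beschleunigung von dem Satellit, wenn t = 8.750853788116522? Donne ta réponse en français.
En partant du snap s(t) = 0, nous prenons 2 primitives. L'intégrale du snap est le jerk. En utilisant j(0) = 12, nous obtenons j(t) = 12. L'intégrale du jerk, avec a(0) = 2, donne l'accélération: a(t) = 12·t + 2. En utilisant a(t) = 12·t + 2 et en substituant t = 8.750853788116522, nous trouvons a = 107.010245457398.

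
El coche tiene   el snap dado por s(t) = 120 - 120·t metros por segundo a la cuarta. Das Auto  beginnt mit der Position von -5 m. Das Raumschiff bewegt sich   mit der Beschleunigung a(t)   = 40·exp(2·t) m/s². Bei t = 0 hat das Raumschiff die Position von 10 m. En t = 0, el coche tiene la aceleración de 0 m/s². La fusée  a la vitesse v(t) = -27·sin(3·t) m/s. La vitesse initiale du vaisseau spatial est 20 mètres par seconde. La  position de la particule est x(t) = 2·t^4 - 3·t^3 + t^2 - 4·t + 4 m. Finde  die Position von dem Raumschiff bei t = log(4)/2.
Wir müssen die Stammfunktion unserer Gleichung für die Beschleunigung a(t) = 40·exp(2·t) 2-mal finden. Durch Integration von der Beschleunigung und Verwendung der Anfangsbedingung v(0) = 20, erhalten wir v(t) = 20·exp(2·t). Mit ∫v(t)dt und Anwendung von x(0) = 10, finden wir x(t) = 10·exp(2·t). Aus der Gleichung für die Position x(t) = 10·exp(2·t), setzen wir t = log(4)/2 ein und erhalten x = 40.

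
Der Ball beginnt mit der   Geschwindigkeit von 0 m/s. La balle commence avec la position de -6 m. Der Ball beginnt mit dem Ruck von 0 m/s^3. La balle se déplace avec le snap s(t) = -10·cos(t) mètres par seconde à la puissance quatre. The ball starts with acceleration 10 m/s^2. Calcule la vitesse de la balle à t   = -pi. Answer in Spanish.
Necesitamos integrar nuestra ecuación del snap s(t) = -10·cos(t) 3 veces. La integral del snap es la sacudida. Usando j(0) = 0, obtenemos j(t) = -10·sin(t). La antiderivada de la sacudida, con a(0) = 10, da la aceleración: a(t) = 10·cos(t). Tomando ∫a(t)dt y aplicando v(0) = 0, encontramos v(t) = 10·sin(t). Usando v(t) = 10·sin(t) y sustituyendo t = -pi, encontramos v = 0.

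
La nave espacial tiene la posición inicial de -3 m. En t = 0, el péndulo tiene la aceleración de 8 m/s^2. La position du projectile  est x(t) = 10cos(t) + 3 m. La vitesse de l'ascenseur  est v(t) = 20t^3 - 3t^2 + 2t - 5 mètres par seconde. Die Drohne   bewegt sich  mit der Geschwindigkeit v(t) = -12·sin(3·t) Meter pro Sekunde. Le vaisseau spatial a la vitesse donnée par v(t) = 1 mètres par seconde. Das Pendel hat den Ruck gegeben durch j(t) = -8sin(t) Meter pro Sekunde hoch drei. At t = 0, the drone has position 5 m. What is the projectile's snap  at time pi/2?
To solve this, we need to take 4 derivatives of our position equation x(t) = 10·cos(t) + 3. The derivative of position gives velocity: v(t) = -10·sin(t). Differentiating velocity, we get acceleration: a(t) = -10·cos(t). Taking d/dt of a(t), we find j(t) = 10·sin(t). Taking d/dt of j(t), we find s(t) = 10·cos(t). Using s(t) = 10·cos(t) and substituting t = pi/2, we find s = 0.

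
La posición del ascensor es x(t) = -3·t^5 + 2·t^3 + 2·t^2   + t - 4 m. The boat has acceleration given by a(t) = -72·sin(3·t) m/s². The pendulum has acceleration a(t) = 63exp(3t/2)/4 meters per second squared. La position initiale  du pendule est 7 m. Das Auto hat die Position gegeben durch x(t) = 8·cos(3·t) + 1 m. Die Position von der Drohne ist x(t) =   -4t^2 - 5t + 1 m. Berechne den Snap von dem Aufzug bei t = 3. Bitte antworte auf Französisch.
En partant de la position x(t) = -3·t^5 + 2·t^3 + 2·t^2 + t - 4, nous prenons 4 dérivées. En dérivant la position, nous obtenons la vitesse: v(t) = -15·t^4 + 6·t^2 + 4·t + 1. La dérivée de la vitesse donne l'accélération: a(t) = -60·t^3 + 12·t + 4. La dérivée de l'accélération donne le jerk: j(t) = 12 - 180·t^2. En dérivant le jerk, nous obtenons le snap: s(t) = -360·t. De l'équation du snap s(t) = -360·t, nous substituons t = 3 pour obtenir s = -1080.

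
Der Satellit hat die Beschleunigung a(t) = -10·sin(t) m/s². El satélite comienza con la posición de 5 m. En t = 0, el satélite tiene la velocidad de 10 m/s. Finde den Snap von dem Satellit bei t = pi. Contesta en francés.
Nous devons dériver notre équation de l'accélération a(t) = -10·sin(t) 2 fois. En dérivant l'accélération, nous obtenons le jerk: j(t) = -10·cos(t). La dérivée du jerk donne le snap: s(t) = 10·sin(t). Nous avons le snap s(t) = 10·sin(t). En substituant t = pi: s(pi) = 0.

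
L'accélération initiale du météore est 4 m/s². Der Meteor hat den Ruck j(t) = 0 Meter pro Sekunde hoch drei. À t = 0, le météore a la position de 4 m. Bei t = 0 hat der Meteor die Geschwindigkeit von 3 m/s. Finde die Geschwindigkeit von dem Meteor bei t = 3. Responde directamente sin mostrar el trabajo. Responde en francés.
La réponse est 15.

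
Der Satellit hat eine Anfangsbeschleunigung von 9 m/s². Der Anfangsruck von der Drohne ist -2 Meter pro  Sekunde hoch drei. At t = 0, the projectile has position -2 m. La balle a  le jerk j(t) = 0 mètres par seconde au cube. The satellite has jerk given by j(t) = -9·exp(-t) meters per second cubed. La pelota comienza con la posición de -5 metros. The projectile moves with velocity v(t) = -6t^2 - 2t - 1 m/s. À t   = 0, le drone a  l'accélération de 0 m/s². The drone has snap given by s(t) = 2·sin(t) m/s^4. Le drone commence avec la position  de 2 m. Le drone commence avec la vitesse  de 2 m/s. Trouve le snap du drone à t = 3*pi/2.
De l'équation du snap s(t) = 2·sin(t), nous substituons t = 3*pi/2 pour obtenir s = -2.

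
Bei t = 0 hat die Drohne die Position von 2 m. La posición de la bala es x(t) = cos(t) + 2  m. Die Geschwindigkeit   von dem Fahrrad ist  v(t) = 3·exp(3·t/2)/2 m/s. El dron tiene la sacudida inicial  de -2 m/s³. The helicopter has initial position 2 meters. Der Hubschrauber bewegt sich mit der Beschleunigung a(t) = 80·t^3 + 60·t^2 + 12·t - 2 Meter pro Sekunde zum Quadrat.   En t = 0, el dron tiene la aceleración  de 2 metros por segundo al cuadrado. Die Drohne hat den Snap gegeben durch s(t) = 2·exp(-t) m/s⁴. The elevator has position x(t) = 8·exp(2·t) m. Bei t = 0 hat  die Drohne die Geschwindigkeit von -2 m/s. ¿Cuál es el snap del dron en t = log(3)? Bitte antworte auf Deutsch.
Mit s(t) = 2·exp(-t) und Einsetzen von t = log(3), finden wir s = 2/3.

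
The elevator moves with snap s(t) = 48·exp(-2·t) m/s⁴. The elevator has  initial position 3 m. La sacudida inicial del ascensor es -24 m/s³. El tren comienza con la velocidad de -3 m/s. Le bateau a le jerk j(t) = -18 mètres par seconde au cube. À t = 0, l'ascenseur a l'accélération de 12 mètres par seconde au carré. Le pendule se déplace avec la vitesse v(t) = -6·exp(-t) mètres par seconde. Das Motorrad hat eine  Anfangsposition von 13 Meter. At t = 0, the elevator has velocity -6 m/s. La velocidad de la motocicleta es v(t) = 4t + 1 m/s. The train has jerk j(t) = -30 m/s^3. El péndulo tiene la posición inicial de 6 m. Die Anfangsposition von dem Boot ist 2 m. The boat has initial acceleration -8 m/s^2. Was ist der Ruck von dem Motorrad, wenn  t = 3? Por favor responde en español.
Debemos derivar nuestra ecuación de la velocidad v(t) = 4·t + 1 2 veces. Derivando la velocidad, obtenemos la aceleración: a(t) = 4. La derivada de la aceleración da la sacudida: j(t) = 0. Tenemos la sacudida j(t) = 0. Sustituyendo t = 3: j(3) = 0.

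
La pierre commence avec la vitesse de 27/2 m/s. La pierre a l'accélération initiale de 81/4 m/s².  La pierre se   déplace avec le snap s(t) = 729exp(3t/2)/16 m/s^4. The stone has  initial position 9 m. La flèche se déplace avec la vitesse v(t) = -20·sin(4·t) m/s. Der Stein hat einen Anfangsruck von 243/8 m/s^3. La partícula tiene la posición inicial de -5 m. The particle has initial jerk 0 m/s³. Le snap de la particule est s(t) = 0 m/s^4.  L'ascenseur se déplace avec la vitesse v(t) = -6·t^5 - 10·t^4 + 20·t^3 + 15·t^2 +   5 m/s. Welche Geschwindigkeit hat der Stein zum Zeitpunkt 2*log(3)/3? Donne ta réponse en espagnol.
Para resolver esto, necesitamos tomar 3 integrales de nuestra ecuación del snap s(t) = 729·exp(3·t/2)/16. La integral del snap, con j(0) = 243/8, da la sacudida: j(t) = 243·exp(3·t/2)/8. La integral de la sacudida es la aceleración. Usando a(0) = 81/4, obtenemos a(t) = 81·exp(3·t/2)/4. Integrando la aceleración y usando la condición inicial v(0) = 27/2, obtenemos v(t) = 27·exp(3·t/2)/2. De la ecuación de la velocidad v(t) = 27·exp(3·t/2)/2, sustituimos t = 2*log(3)/3 para obtener v = 81/2.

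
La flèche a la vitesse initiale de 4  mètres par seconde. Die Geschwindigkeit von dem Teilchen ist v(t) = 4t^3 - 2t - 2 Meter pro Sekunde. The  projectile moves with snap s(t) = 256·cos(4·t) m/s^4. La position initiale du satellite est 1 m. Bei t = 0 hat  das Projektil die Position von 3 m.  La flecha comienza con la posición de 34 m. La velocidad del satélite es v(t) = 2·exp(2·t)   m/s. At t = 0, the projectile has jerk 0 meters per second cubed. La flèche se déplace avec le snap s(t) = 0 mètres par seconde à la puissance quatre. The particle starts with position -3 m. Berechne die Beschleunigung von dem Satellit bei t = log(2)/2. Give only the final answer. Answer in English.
At t = log(2)/2, a = 8.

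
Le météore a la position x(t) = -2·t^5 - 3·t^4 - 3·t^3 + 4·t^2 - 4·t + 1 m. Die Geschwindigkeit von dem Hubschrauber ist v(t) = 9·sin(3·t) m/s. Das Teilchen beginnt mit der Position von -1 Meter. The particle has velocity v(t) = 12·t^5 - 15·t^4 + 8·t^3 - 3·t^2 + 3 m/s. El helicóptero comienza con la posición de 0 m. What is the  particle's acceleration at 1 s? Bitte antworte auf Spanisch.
Debemos derivar nuestra ecuación de la velocidad v(t) = 12·t^5 - 15·t^4 + 8·t^3 - 3·t^2 + 3 1 vez. Derivando la velocidad, obtenemos la aceleración: a(t) = 60·t^4 - 60·t^3 + 24·t^2 - 6·t. Tenemos la aceleración a(t) = 60·t^4 - 60·t^3 + 24·t^2 - 6·t. Sustituyendo t = 1: a(1) = 18.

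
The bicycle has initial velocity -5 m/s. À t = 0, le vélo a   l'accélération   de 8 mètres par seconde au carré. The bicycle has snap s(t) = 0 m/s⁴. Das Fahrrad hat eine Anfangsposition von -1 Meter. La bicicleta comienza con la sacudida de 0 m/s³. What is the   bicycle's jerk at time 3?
To solve this, we need to take 1 integral of our snap equation s(t) = 0. Integrating snap and using the initial condition j(0) = 0, we get j(t) = 0. We have jerk j(t) = 0. Substituting t = 3: j(3) = 0.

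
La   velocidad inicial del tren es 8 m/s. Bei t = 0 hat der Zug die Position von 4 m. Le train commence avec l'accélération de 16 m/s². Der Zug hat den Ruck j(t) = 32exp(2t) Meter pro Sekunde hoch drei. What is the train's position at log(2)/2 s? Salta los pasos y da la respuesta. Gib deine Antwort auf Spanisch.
La posición en t = log(2)/2 es x = 8.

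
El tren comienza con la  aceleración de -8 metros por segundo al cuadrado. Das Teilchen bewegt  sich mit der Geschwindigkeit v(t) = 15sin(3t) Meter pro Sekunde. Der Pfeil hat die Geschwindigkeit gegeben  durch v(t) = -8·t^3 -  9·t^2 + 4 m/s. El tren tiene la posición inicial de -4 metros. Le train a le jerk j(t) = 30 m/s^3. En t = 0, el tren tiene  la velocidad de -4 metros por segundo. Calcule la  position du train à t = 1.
Pour résoudre ceci, nous devons prendre 3 primitives de notre équation du jerk j(t) = 30. En intégrant le jerk et en utilisant la condition initiale a(0) = -8, nous obtenons a(t) = 30·t - 8. L'intégrale de l'accélération est la vitesse. En utilisant v(0) = -4, nous obtenons v(t) = 15·t^2 - 8·t - 4. En prenant ∫v(t)dt et en appliquant x(0) = -4, nous trouvons x(t) = 5·t^3 - 4·t^2 - 4·t - 4. Nous avons la position x(t) = 5·t^3 - 4·t^2 - 4·t - 4. En substituant t = 1: x(1) = -7.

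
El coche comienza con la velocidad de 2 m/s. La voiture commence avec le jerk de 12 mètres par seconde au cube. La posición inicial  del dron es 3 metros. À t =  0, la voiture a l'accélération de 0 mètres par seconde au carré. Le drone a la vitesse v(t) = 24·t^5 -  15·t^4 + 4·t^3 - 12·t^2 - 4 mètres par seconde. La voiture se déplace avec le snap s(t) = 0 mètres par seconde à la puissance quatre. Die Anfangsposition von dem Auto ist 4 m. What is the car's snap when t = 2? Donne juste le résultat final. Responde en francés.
À t = 2, s = 0.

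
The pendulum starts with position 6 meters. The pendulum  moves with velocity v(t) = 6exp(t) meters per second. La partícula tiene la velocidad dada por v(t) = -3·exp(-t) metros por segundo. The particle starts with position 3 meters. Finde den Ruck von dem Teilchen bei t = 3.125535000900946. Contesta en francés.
Pour résoudre ceci, nous devons prendre 2 dérivées de notre équation de la vitesse v(t) = -3·exp(-t). En prenant d/dt de v(t), nous trouvons a(t) = 3·exp(-t). En dérivant l'accélération, nous obtenons le jerk: j(t) = -3·exp(-t). De l'équation du jerk j(t) = -3·exp(-t), nous substituons t = 3.125535000900946 pour obtenir j = -0.131740300833475.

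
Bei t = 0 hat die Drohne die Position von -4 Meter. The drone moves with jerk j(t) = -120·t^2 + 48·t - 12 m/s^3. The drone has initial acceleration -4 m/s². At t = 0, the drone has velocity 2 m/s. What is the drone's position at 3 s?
To solve this, we need to take 3 antiderivatives of our jerk equation j(t) = -120·t^2 + 48·t - 12. The antiderivative of jerk, with a(0) = -4, gives acceleration: a(t) = -40·t^3 + 24·t^2 - 12·t - 4. Taking ∫a(t)dt and applying v(0) = 2, we find v(t) = -10·t^4 + 8·t^3 - 6·t^2 - 4·t + 2. Finding the integral of v(t) and using x(0) = -4: x(t) = -2·t^5 + 2·t^4 - 2·t^3 - 2·t^2 + 2·t - 4. From the given position equation x(t) = -2·t^5 + 2·t^4 - 2·t^3 - 2·t^2 + 2·t - 4, we substitute t = 3 to get x = -394.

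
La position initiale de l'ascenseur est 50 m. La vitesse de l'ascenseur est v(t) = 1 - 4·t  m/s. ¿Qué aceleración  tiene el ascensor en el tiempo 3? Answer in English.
Starting from velocity v(t) = 1 - 4·t, we take 1 derivative. Taking d/dt of v(t), we find a(t) = -4. From the given acceleration equation a(t) = -4, we substitute t = 3 to get a = -4.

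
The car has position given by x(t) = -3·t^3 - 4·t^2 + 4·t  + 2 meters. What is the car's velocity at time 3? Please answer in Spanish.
Debemos derivar nuestra ecuación de la posición x(t) = -3·t^3 - 4·t^2 + 4·t + 2 1 vez. Tomando d/dt de x(t), encontramos v(t) = -9·t^2 - 8·t + 4. Tenemos la velocidad v(t) = -9·t^2 - 8·t + 4. Sustituyendo t = 3: v(3) = -101.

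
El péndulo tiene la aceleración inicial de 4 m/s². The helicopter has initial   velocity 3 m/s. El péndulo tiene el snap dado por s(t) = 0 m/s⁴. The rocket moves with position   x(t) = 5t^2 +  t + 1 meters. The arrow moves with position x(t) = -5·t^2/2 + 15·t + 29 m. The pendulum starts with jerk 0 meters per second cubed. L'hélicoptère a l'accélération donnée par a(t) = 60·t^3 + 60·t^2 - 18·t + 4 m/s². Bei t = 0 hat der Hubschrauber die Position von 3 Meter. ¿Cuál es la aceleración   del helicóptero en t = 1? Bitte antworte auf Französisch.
Nous avons l'accélération a(t) = 60·t^3 + 60·t^2 - 18·t + 4. En substituant t = 1: a(1) = 106.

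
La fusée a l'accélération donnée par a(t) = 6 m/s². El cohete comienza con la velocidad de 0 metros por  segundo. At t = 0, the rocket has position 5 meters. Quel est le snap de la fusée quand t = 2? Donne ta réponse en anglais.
Starting from acceleration a(t) = 6, we take 2 derivatives. Taking d/dt of a(t), we find j(t) = 0. Taking d/dt of j(t), we find s(t) = 0. Using s(t) = 0 and substituting t = 2, we find s = 0.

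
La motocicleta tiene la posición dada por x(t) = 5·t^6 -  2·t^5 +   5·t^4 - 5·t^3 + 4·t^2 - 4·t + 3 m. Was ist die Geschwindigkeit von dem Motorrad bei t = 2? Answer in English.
Starting from position x(t) = 5·t^6 - 2·t^5 + 5·t^4 - 5·t^3 + 4·t^2 - 4·t + 3, we take 1 derivative. The derivative of position gives velocity: v(t) = 30·t^5 - 10·t^4 + 20·t^3 - 15·t^2 + 8·t - 4. Using v(t) = 30·t^5 - 10·t^4 + 20·t^3 - 15·t^2 + 8·t - 4 and substituting t = 2, we find v = 912.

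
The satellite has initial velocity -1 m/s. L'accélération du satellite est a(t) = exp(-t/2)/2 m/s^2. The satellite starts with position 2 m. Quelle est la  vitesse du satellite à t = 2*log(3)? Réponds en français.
En partant de l'accélération a(t) = exp(-t/2)/2, nous prenons 1 primitive. L'intégrale de l'accélération est la vitesse. En utilisant v(0) = -1, nous obtenons v(t) = -exp(-t/2). En utilisant v(t) = -exp(-t/2) et en substituant t = 2*log(3), nous trouvons v = -1/3.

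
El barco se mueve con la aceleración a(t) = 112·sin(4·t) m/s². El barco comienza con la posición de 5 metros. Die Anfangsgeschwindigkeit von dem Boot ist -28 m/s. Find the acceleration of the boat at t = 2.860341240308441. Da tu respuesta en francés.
Nous avons l'accélération a(t) = 112·sin(4·t). En substituant t = 2.860341240308441: a(2.860341240308441) = -101.054243536915.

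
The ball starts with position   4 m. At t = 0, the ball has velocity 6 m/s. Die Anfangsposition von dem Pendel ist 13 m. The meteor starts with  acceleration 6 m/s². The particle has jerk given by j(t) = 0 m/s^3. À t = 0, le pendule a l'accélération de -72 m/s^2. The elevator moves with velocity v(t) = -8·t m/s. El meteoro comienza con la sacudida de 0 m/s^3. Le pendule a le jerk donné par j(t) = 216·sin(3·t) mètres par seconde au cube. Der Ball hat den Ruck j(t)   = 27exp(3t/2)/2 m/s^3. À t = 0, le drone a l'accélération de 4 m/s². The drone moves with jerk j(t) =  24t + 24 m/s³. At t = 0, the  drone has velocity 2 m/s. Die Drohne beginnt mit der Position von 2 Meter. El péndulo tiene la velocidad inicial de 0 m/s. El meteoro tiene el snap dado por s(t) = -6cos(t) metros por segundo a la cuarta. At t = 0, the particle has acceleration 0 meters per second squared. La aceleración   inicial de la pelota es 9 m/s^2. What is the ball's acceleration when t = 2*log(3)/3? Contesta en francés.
En partant du jerk j(t) = 27·exp(3·t/2)/2, nous prenons 1 intégrale. En prenant ∫j(t)dt et en appliquant a(0) = 9, nous trouvons a(t) = 9·exp(3·t/2). De l'équation de l'accélération a(t) = 9·exp(3·t/2), nous substituons t = 2*log(3)/3 pour obtenir a = 27.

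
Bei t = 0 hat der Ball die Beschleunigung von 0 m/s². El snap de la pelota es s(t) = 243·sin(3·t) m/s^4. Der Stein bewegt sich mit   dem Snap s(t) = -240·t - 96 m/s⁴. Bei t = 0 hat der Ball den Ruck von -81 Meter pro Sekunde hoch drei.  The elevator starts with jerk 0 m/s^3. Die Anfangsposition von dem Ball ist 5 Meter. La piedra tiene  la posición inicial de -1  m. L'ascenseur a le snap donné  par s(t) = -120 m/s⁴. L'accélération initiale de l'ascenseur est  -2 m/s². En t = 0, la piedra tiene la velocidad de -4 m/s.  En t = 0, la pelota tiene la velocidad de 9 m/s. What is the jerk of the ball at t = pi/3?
We must find the antiderivative of our snap equation s(t) = 243·sin(3·t) 1 time. Finding the integral of s(t) and using j(0) = -81: j(t) = -81·cos(3·t). We have jerk j(t) = -81·cos(3·t). Substituting t = pi/3: j(pi/3) = 81.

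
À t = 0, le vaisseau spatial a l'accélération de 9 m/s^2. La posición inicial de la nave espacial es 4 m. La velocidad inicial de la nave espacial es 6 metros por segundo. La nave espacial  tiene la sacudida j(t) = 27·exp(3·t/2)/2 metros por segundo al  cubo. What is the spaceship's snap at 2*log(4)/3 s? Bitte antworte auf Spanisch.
Debemos derivar nuestra ecuación de la sacudida j(t) = 27·exp(3·t/2)/2 1 vez. Derivando la sacudida, obtenemos el snap: s(t) = 81·exp(3·t/2)/4. De la ecuación del snap s(t) = 81·exp(3·t/2)/4, sustituimos t = 2*log(4)/3 para obtener s = 81.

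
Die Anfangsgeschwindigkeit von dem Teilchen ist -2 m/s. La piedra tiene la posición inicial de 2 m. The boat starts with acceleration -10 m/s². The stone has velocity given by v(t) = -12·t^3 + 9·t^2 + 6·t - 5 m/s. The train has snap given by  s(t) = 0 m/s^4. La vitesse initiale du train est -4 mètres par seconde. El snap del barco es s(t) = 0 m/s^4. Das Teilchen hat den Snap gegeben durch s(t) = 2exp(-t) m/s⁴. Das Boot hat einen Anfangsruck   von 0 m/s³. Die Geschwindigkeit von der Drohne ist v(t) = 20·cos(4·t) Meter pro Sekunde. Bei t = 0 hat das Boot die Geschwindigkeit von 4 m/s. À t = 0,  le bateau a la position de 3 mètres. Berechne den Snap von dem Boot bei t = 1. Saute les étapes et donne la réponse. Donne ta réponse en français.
Le snap à t = 1 est s = 0.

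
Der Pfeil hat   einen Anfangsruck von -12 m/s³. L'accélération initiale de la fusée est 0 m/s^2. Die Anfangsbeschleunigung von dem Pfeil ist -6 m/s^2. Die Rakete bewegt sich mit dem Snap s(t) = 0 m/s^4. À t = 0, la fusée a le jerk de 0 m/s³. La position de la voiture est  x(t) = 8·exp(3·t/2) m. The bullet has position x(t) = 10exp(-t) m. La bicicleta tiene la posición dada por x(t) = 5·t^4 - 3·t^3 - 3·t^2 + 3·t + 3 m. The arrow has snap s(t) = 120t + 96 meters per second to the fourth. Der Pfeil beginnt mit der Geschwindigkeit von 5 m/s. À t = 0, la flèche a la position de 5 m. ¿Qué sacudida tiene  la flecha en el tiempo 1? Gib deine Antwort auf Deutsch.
Um dies zu lösen, müssen wir 1 Integral unserer Gleichung für den Snap s(t) = 120·t + 96 finden. Durch Integration von dem Snap und Verwendung der Anfangsbedingung j(0) = -12, erhalten wir j(t) = 60·t^2 + 96·t - 12. Wir haben den Ruck j(t) = 60·t^2 + 96·t - 12. Durch Einsetzen von t = 1: j(1) = 144.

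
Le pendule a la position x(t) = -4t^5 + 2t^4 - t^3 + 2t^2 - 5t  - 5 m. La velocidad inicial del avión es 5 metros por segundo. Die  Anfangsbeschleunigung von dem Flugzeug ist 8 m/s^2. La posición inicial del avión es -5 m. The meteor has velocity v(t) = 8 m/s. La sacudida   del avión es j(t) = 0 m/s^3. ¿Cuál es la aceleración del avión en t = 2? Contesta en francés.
Pour résoudre ceci, nous devons prendre 1 intégrale de notre équation du jerk j(t) = 0. La primitive du jerk est l'accélération. En utilisant a(0) = 8, nous obtenons a(t) = 8. Nous avons l'accélération a(t) = 8. En substituant t = 2: a(2) = 8.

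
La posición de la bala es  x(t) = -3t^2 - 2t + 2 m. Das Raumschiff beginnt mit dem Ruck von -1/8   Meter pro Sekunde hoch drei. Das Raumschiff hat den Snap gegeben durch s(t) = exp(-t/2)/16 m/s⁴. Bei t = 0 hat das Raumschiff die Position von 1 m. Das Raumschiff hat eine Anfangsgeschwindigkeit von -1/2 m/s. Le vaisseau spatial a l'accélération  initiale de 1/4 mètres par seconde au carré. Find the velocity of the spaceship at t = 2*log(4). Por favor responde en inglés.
To find the answer, we compute 3 antiderivatives of s(t) = exp(-t/2)/16. The integral of snap is jerk. Using j(0) = -1/8, we get j(t) = -exp(-t/2)/8. Finding the antiderivative of j(t) and using a(0) = 1/4: a(t) = exp(-t/2)/4. The antiderivative of acceleration is velocity. Using v(0) = -1/2, we get v(t) = -exp(-t/2)/2. From the given velocity equation v(t) = -exp(-t/2)/2, we substitute t = 2*log(4) to get v = -1/8.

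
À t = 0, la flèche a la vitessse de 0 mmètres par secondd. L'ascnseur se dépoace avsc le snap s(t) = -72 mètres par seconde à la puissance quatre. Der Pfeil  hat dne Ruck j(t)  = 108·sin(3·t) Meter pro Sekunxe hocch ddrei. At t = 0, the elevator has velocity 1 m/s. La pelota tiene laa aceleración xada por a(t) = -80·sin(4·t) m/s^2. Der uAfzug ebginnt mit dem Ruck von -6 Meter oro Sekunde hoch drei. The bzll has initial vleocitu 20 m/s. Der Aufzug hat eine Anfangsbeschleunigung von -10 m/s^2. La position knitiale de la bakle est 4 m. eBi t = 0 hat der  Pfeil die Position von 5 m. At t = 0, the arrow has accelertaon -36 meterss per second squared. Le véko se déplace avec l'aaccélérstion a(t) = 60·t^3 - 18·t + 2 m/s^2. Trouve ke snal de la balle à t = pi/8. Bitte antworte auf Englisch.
We must differentiate our acceleration equation a(t) = -80·sin(4·t) 2 times. The derivative of acceleration gives jerk: j(t) = -320·cos(4·t). Taking d/dt of j(t), we find s(t) = 1280·sin(4·t). We have snap s(t) = 1280·sin(4·t). Substituting t = pi/8: s(pi/8) = 1280.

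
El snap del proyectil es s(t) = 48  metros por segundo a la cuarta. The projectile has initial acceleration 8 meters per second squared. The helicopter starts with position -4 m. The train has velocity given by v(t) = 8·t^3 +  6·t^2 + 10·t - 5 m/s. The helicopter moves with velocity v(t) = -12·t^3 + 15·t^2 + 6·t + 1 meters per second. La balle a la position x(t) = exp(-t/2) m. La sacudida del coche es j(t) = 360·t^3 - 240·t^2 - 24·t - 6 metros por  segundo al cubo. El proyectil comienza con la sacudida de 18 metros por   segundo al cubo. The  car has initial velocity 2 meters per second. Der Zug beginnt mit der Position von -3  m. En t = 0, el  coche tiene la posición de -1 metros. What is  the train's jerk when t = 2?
We must differentiate our velocity equation v(t) = 8·t^3 + 6·t^2 + 10·t - 5 2 times. Differentiating velocity, we get acceleration: a(t) = 24·t^2 + 12·t + 10. The derivative of acceleration gives jerk: j(t) = 48·t + 12. Using j(t) = 48·t + 12 and substituting t = 2, we find j = 108.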